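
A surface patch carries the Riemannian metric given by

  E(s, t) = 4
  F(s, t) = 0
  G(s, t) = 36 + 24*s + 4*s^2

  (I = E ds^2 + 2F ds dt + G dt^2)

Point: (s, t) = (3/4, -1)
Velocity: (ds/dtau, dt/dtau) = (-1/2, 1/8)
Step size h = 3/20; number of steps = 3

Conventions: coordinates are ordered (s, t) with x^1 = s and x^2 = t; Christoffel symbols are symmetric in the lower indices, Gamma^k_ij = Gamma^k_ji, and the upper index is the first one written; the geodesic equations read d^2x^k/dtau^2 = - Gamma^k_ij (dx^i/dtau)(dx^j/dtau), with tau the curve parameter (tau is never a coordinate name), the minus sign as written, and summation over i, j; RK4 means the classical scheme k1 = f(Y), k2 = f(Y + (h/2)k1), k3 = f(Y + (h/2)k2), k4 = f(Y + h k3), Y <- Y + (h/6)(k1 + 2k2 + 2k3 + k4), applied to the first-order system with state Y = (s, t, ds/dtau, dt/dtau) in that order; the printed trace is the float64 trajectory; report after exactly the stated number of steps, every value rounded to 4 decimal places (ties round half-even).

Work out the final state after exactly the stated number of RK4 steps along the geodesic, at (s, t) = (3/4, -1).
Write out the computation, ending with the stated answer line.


f(Y) = (ds/dtau, dt/dtau, -Gamma^s_ij Y'^i Y'^j, -Gamma^t_ij Y'^i Y'^j) with the Gammas evaluated at the stage position; h = 0.150000; intermediate values shown to 6 dp
step 0: s = 0.7500, t = -1.0000, ds/dtau = -0.5000, dt/dtau = 0.1250
step 1:
  k1: at (s, t) = (0.750000, -1.000000), (ds/dtau, dt/dtau) = (-0.500000, 0.125000); Gamma_sss = 0.000000, Gamma_sst = 0.000000, Gamma_stt = -3.750000, Gamma_tss = 0.000000, Gamma_tst = 0.266667, Gamma_ttt = 0.000000; k1 = (-0.500000, 0.125000, 0.058594, 0.033333)
  k2: at (s, t) = (0.712500, -0.990625), (ds/dtau, dt/dtau) = (-0.495605, 0.127500); Gamma_sss = 0.000000, Gamma_sst = 0.000000, Gamma_stt = -3.712500, Gamma_tss = 0.000000, Gamma_tst = 0.269360, Gamma_ttt = 0.000000; k2 = (-0.495605, 0.127500, 0.060351, 0.034042)
  k3: at (s, t) = (0.712830, -0.990437), (ds/dtau, dt/dtau) = (-0.495474, 0.127553); Gamma_sss = 0.000000, Gamma_sst = 0.000000, Gamma_stt = -3.712830, Gamma_tss = 0.000000, Gamma_tst = 0.269336, Gamma_ttt = 0.000000; k3 = (-0.495474, 0.127553, 0.060407, 0.034044)
  k4: at (s, t) = (0.675679, -0.980867), (ds/dtau, dt/dtau) = (-0.490939, 0.130107); Gamma_sss = 0.000000, Gamma_sst = 0.000000, Gamma_stt = -3.675679, Gamma_tss = 0.000000, Gamma_tst = 0.272059, Gamma_ttt = 0.000000; k4 = (-0.490939, 0.130107, 0.062221, 0.034755)
  Y <- Y + (h/6)(k1 + 2k2 + 2k3 + k4): s = 0.6757, t = -0.9809, ds/dtau = -0.4909, dt/dtau = 0.1301
step 2:
  k1: at (s, t) = (0.675673, -0.980870), (ds/dtau, dt/dtau) = (-0.490942, 0.130106); Gamma_sss = 0.000000, Gamma_sst = 0.000000, Gamma_stt = -3.675673, Gamma_tss = 0.000000, Gamma_tst = 0.272059, Gamma_ttt = 0.000000; k1 = (-0.490942, 0.130106, 0.062221, 0.034755)
  k2: at (s, t) = (0.638852, -0.971112), (ds/dtau, dt/dtau) = (-0.486275, 0.132713); Gamma_sss = 0.000000, Gamma_sst = 0.000000, Gamma_stt = -3.638852, Gamma_tss = 0.000000, Gamma_tst = 0.274812, Gamma_ttt = 0.000000; k2 = (-0.486275, 0.132713, 0.064090, 0.035470)
  k3: at (s, t) = (0.639202, -0.970916), (ds/dtau, dt/dtau) = (-0.486135, 0.132767); Gamma_sss = 0.000000, Gamma_sst = 0.000000, Gamma_stt = -3.639202, Gamma_tss = 0.000000, Gamma_tst = 0.274786, Gamma_ttt = 0.000000; k3 = (-0.486135, 0.132767, 0.064148, 0.035471)
  k4: at (s, t) = (0.602752, -0.960955), (ds/dtau, dt/dtau) = (-0.481319, 0.135427); Gamma_sss = 0.000000, Gamma_sst = 0.000000, Gamma_stt = -3.602752, Gamma_tss = 0.000000, Gamma_tst = 0.277566, Gamma_ttt = 0.000000; k4 = (-0.481319, 0.135427, 0.066076, 0.036185)
  Y <- Y + (h/6)(k1 + 2k2 + 2k3 + k4): s = 0.6027, t = -0.9610, ds/dtau = -0.4813, dt/dtau = 0.1354
step 3:
  k1: at (s, t) = (0.602746, -0.960957), (ds/dtau, dt/dtau) = (-0.481322, 0.135427); Gamma_sss = 0.000000, Gamma_sst = 0.000000, Gamma_stt = -3.602746, Gamma_tss = 0.000000, Gamma_tst = 0.277566, Gamma_ttt = 0.000000; k1 = (-0.481322, 0.135427, 0.066076, 0.036186)
  k2: at (s, t) = (0.566646, -0.950800), (ds/dtau, dt/dtau) = (-0.476367, 0.138141); Gamma_sss = 0.000000, Gamma_sst = 0.000000, Gamma_stt = -3.566646, Gamma_tss = 0.000000, Gamma_tst = 0.280375, Gamma_ttt = 0.000000; k2 = (-0.476367, 0.138141, 0.068062, 0.036901)
  k3: at (s, t) = (0.567018, -0.950597), (ds/dtau, dt/dtau) = (-0.476218, 0.138195); Gamma_sss = 0.000000, Gamma_sst = 0.000000, Gamma_stt = -3.567018, Gamma_tss = 0.000000, Gamma_tst = 0.280346, Gamma_ttt = 0.000000; k3 = (-0.476218, 0.138195, 0.068122, 0.036900)
  k4: at (s, t) = (0.531313, -0.940228), (ds/dtau, dt/dtau) = (-0.471104, 0.140962); Gamma_sss = 0.000000, Gamma_sst = 0.000000, Gamma_stt = -3.531313, Gamma_tss = 0.000000, Gamma_tst = 0.283181, Gamma_ttt = 0.000000; k4 = (-0.471104, 0.140962, 0.070168, 0.037611)
  Y <- Y + (h/6)(k1 + 2k2 + 2k3 + k4): s = 0.5313, t = -0.9402, ds/dtau = -0.4711, dt/dtau = 0.1410

Answer: s = 0.5313, t = -0.9402, ds/dtau = -0.4711, dt/dtau = 0.1410


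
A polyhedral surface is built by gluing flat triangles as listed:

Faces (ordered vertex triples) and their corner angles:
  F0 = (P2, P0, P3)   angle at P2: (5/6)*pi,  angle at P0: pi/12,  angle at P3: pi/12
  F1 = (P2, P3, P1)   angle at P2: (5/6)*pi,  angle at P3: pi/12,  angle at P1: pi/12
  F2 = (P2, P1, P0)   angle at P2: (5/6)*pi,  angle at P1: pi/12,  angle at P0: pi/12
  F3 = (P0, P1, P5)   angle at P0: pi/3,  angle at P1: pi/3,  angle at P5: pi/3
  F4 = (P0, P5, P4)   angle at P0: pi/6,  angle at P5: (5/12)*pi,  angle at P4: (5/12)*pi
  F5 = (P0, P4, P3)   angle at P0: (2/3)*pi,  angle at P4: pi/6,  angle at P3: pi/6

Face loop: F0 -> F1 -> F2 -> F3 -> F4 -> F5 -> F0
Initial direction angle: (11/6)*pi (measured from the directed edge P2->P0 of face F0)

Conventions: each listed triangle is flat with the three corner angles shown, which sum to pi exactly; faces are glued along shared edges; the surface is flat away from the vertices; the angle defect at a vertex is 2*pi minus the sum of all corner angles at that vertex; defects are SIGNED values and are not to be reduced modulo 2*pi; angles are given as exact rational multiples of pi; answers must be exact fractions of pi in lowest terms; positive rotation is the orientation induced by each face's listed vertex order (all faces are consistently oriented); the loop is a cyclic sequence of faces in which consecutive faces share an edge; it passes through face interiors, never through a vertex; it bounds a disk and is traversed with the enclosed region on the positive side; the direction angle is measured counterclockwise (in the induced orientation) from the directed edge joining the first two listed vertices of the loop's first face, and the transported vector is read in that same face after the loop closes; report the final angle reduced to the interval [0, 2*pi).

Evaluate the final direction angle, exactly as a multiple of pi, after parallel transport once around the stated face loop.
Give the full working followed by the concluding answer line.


enclosed vertex P0: corner angles sum to (4/3)*pi, defect = 2*pi - (4/3)*pi = (2/3)*pi
enclosed vertex P2: corner angles sum to (5/2)*pi, defect = 2*pi - (5/2)*pi = -pi/2
summing the enclosed defects onto the initial angle, mod 2*pi in the induced orientation:
final angle = (11/6)*pi + pi/6 = 0 (mod 2*pi)

Answer: final direction angle = 0


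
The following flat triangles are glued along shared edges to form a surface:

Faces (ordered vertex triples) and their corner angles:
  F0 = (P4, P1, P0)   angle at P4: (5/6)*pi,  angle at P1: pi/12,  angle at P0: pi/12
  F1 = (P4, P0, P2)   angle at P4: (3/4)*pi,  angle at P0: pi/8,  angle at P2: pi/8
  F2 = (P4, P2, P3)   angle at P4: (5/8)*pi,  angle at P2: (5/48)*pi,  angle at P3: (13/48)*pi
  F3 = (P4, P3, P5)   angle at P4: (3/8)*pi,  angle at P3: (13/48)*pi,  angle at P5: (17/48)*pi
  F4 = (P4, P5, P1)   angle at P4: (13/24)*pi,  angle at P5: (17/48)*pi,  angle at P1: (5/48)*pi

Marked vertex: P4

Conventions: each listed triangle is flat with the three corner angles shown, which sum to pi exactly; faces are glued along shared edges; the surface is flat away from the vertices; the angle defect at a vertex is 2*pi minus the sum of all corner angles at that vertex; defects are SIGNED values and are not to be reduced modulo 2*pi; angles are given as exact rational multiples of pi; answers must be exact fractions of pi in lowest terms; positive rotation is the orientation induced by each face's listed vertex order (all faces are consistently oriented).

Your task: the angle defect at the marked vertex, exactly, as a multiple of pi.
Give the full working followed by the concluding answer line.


Sum of corner angles at P4: (25/8)*pi
defect = 2*pi - (25/8)*pi

Answer: defect(P4) = (-9/8)*pi


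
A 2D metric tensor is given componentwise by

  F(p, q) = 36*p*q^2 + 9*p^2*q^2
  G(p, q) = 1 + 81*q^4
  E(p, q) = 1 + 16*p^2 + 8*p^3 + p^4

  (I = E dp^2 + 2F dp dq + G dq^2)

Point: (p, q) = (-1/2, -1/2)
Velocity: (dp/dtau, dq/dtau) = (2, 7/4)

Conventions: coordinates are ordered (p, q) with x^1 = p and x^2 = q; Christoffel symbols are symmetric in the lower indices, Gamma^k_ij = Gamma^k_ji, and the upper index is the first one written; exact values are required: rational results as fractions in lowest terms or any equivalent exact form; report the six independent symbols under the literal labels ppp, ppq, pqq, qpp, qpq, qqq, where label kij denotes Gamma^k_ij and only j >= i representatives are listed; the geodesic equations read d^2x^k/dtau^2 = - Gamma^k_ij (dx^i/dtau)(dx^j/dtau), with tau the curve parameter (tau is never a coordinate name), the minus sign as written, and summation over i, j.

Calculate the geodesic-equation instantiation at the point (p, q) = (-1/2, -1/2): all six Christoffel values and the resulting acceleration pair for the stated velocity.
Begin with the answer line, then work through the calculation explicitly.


Answer: Gamma_ppp = -42/73, Gamma_ppq = 0, Gamma_pqq = 126/73, Gamma_qpp = 54/73, Gamma_qpq = 0, Gamma_qqq = -162/73; accelerations (d^2p/dtau^2, d^2q/dtau^2) = (-1743/584, 2241/584)

E = 65/16, F = -63/16, G = 97/16 at the point
E_p = -21/2, E_q = 0, F_p = 27/4, F_q = 63/4, G_p = 0, G_q = -81/2
EG - F^2 = 73/8;  g^inv = (8/73) * [[97/16, 63/16], [63/16, 65/16]]
first-kind symbols [ij,l] = (1/2)(d_i g_jl + d_j g_il - d_l g_ij): [pp,p] = E_p/2 = -21/4, [pp,q] = F_p - E_q/2 = 27/4, [pq,p] = E_q/2 = 0, [pq,q] = G_p/2 = 0, [qq,p] = F_q - G_p/2 = 63/4, [qq,q] = G_q/2 = -81/4
Gamma^p_ij = (G*[ij,p] - F*[ij,q])/(EG - F^2), Gamma^q_ij = (E*[ij,q] - F*[ij,p])/(EG - F^2)
Gamma_ppp = -42/73, Gamma_ppq = 0, Gamma_pqq = 126/73, Gamma_qpp = 54/73, Gamma_qpq = 0, Gamma_qqq = -162/73
d^2p/dtau^2 = -(Gamma_ppp*(2)^2 + 2*Gamma_ppq*(2)*(7/4) + Gamma_pqq*(7/4)^2) = -1743/584
d^2q/dtau^2 = -(Gamma_qpp*(2)^2 + 2*Gamma_qpq*(2)*(7/4) + Gamma_qqq*(7/4)^2) = 2241/584


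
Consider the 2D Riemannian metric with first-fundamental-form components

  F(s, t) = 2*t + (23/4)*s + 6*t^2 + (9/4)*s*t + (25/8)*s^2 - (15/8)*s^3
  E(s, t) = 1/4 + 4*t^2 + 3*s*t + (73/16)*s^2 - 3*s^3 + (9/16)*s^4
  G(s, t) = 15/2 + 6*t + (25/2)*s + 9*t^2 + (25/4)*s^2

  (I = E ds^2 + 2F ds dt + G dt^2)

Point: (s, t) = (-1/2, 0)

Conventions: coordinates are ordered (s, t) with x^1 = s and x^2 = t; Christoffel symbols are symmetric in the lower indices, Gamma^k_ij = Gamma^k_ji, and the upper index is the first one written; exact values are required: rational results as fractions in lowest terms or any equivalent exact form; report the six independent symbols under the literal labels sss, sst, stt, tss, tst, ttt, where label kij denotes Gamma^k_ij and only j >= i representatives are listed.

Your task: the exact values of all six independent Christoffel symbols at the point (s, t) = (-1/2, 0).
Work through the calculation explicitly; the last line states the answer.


E = 461/256, F = -119/64, G = 45/16 at the point
E_s = -227/32, E_t = -3/2, F_s = 39/32, F_t = 7/8, G_s = 25/4, G_t = 6
EG - F^2 = 823/512;  g^inv = (512/823) * [[45/16, 119/64], [119/64, 461/256]]
first-kind symbols [ij,l] = (1/2)(d_i g_jl + d_j g_il - d_l g_ij): [ss,s] = E_s/2 = -227/64, [ss,t] = F_s - E_t/2 = 63/32, [st,s] = E_t/2 = -3/4, [st,t] = G_s/2 = 25/8, [tt,s] = F_t - G_s/2 = -9/4, [tt,t] = G_t/2 = 3
Gamma^s_ij = (G*[ij,s] - F*[ij,t])/(EG - F^2), Gamma^t_ij = (E*[ij,t] - F*[ij,s])/(EG - F^2)

Answer: Gamma_sss = -12933/3292, Gamma_sst = 1895/823, Gamma_stt = -384/823, Gamma_tss = -24983/13168, Gamma_tst = 8669/3292, Gamma_ttt = 624/823


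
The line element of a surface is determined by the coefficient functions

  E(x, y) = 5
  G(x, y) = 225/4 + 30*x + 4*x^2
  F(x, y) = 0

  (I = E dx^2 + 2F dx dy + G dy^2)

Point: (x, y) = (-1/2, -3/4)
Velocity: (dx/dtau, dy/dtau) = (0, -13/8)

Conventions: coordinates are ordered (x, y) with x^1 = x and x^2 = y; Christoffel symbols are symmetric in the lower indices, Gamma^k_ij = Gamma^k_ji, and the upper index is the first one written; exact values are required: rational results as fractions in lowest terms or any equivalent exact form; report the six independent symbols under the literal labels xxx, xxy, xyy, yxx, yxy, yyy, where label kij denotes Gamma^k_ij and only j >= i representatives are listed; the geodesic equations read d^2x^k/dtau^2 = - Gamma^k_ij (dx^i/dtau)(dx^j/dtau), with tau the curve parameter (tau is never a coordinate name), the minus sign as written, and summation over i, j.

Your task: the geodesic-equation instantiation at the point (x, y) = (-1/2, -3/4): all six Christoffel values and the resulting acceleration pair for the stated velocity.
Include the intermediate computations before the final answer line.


E = 5, F = 0, G = 169/4 at the point
E_x = 0, E_y = 0, F_x = 0, F_y = 0, G_x = 26, G_y = 0
EG - F^2 = 845/4;  g^inv = (4/845) * [[169/4, 0], [0, 5]]
first-kind symbols [ij,l] = (1/2)(d_i g_jl + d_j g_il - d_l g_ij): [xx,x] = E_x/2 = 0, [xx,y] = F_x - E_y/2 = 0, [xy,x] = E_y/2 = 0, [xy,y] = G_x/2 = 13, [yy,x] = F_y - G_x/2 = -13, [yy,y] = G_y/2 = 0
Gamma^x_ij = (G*[ij,x] - F*[ij,y])/(EG - F^2), Gamma^y_ij = (E*[ij,y] - F*[ij,x])/(EG - F^2)
Gamma_xxx = 0, Gamma_xxy = 0, Gamma_xyy = -13/5, Gamma_yxx = 0, Gamma_yxy = 4/13, Gamma_yyy = 0
d^2x/dtau^2 = -(Gamma_xxx*(0)^2 + 2*Gamma_xxy*(0)*(-13/8) + Gamma_xyy*(-13/8)^2) = 2197/320
d^2y/dtau^2 = -(Gamma_yxx*(0)^2 + 2*Gamma_yxy*(0)*(-13/8) + Gamma_yyy*(-13/8)^2) = 0

Answer: Gamma_xxx = 0, Gamma_xxy = 0, Gamma_xyy = -13/5, Gamma_yxx = 0, Gamma_yxy = 4/13, Gamma_yyy = 0; accelerations (d^2x/dtau^2, d^2y/dtau^2) = (2197/320, 0)


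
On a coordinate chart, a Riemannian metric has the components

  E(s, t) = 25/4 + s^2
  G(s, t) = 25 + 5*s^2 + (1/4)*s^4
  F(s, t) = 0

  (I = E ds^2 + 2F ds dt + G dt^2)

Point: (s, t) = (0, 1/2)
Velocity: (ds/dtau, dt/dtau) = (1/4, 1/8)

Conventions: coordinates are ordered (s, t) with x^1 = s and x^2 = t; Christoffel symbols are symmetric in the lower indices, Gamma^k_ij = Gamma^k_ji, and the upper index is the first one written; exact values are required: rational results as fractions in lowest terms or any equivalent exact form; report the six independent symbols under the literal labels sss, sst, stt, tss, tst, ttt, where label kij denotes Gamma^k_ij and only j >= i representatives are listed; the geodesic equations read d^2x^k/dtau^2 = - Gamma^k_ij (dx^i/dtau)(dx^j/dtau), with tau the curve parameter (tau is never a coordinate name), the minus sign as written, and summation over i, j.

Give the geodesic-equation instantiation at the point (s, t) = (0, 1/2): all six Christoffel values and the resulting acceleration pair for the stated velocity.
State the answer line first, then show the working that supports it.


Answer: Gamma_sss = 0, Gamma_sst = 0, Gamma_stt = 0, Gamma_tss = 0, Gamma_tst = 0, Gamma_ttt = 0; accelerations (d^2s/dtau^2, d^2t/dtau^2) = (0, 0)

E = 25/4, F = 0, G = 25 at the point
E_s = 0, E_t = 0, F_s = 0, F_t = 0, G_s = 0, G_t = 0
EG - F^2 = 625/4;  g^inv = (4/625) * [[25, 0], [0, 25/4]]
first-kind symbols [ij,l] = (1/2)(d_i g_jl + d_j g_il - d_l g_ij): [ss,s] = E_s/2 = 0, [ss,t] = F_s - E_t/2 = 0, [st,s] = E_t/2 = 0, [st,t] = G_s/2 = 0, [tt,s] = F_t - G_s/2 = 0, [tt,t] = G_t/2 = 0
Gamma^s_ij = (G*[ij,s] - F*[ij,t])/(EG - F^2), Gamma^t_ij = (E*[ij,t] - F*[ij,s])/(EG - F^2)
Gamma_sss = 0, Gamma_sst = 0, Gamma_stt = 0, Gamma_tss = 0, Gamma_tst = 0, Gamma_ttt = 0
d^2s/dtau^2 = -(Gamma_sss*(1/4)^2 + 2*Gamma_sst*(1/4)*(1/8) + Gamma_stt*(1/8)^2) = 0
d^2t/dtau^2 = -(Gamma_tss*(1/4)^2 + 2*Gamma_tst*(1/4)*(1/8) + Gamma_ttt*(1/8)^2) = 0


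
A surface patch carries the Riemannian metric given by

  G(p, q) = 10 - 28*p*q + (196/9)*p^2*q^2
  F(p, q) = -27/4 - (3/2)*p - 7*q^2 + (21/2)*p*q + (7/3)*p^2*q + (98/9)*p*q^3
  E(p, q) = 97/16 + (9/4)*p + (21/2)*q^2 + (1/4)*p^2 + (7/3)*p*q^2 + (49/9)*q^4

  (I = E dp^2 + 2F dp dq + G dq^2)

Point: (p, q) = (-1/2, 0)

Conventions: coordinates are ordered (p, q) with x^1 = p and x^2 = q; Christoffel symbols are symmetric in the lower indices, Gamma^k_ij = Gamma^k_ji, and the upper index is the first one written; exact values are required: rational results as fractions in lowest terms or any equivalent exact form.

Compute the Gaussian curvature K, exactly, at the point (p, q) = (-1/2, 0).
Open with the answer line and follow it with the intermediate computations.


Answer: K = -1/168

E = 5, F = -6, G = 10, EG - F^2 = 14 at the point
E_p = 2, E_q = 0, F_p = -3/2, F_q = -14/3, G_p = 0, G_q = 14
E_qq = 56/3, F_pq = 49/6, G_pp = 0
Evaluate Brioschi's two determinant matrices M1, M2 and divide by (EG - F^2)^2.
M1 = [[-E_qq/2 + F_pq - G_pp/2, E_p/2, F_p - E_q/2], [F_q - G_p/2, E, F], [G_q/2, F, G]] = [[-7/6, 1, -3/2], [-14/3, 5, -6], [7, -6, 10]]; det M1 = -7/6
M2 = [[0, E_q/2, G_p/2], [E_q/2, E, F], [G_p/2, F, G]] = [[0, 0, 0], [0, 5, -6], [0, -6, 10]]; det M2 = 0
det M1 - det M2 = -7/6; K = -7/6 / (14)^2 = -1/168


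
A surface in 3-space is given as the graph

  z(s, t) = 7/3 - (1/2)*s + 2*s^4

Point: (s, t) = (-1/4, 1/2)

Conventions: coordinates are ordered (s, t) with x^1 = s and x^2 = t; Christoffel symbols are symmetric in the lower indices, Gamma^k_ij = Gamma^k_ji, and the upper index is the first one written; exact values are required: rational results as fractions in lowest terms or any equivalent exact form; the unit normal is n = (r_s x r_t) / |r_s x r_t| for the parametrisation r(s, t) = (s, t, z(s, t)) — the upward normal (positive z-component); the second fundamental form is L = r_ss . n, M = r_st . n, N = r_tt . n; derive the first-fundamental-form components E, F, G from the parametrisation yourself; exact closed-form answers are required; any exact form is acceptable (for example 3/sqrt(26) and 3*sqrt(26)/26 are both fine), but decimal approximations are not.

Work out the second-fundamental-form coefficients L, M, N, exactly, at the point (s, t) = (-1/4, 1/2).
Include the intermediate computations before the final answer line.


z_s = -5/8, z_t = 0, z_ss = 3/2, z_st = 0, z_tt = 0
E = 89/64, F = 0, G = 1; answer radicand W^2 = 89/64
unnormalised second-form numerators: l = 3/2, m = 0, n = 0; L = l/sqrt(89/64), and similarly M = m/sqrt(W^2), N = n/sqrt(W^2)

Answer: L = 12*sqrt(89)/89, M = 0, N = 0


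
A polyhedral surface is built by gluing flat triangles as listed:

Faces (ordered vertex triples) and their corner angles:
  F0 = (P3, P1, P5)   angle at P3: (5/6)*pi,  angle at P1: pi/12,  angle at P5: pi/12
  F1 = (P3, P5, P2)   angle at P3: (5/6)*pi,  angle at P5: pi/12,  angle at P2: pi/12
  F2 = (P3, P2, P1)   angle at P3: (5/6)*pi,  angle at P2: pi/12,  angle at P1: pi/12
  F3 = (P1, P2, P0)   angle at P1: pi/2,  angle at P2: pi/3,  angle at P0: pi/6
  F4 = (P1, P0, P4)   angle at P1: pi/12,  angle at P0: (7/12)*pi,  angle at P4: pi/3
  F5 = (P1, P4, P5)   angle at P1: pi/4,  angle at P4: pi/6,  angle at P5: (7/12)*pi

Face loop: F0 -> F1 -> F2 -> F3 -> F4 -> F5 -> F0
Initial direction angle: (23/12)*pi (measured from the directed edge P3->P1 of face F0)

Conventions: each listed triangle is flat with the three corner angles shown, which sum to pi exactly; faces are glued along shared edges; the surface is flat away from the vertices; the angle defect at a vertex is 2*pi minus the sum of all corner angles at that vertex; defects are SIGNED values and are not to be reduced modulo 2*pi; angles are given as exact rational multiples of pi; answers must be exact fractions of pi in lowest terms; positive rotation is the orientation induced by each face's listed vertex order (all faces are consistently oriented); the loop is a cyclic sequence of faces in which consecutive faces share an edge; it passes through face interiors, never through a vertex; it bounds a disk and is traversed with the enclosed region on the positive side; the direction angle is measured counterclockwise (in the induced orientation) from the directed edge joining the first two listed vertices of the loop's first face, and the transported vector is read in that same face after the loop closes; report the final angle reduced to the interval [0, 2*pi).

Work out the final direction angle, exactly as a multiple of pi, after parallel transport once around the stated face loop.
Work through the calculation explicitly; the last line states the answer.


enclosed vertex P1: corner angles sum to pi, defect = 2*pi - pi = pi
enclosed vertex P3: corner angles sum to (5/2)*pi, defect = 2*pi - (5/2)*pi = -pi/2
final direction = starting direction + enclosed defect total, reduced mod 2*pi (induced orientation)
final angle = (23/12)*pi + pi/2 = (5/12)*pi (mod 2*pi)

Answer: final direction angle = (5/12)*pi


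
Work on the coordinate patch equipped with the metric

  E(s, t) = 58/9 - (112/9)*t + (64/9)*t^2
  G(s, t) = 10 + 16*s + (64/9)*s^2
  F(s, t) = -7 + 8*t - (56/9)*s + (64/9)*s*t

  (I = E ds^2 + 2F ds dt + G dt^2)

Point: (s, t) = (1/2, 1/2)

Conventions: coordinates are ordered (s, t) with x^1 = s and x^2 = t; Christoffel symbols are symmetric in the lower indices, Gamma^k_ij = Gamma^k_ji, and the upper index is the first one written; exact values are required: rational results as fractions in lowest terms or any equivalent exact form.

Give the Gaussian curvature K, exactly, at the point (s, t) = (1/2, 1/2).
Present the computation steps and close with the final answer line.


E = 2, F = -13/3, G = 178/9, EG - F^2 = 187/9 at the point
E_s = 0, E_t = -16/3, F_s = -8/3, F_t = 104/9, G_s = 208/9, G_t = 0
E_tt = 128/9, F_st = 64/9, G_ss = 128/9
Using the Brioschi determinant formula for K from the metric derivatives:
M1 = [[-E_tt/2 + F_st - G_ss/2, E_s/2, F_s - E_t/2], [F_t - G_s/2, E, F], [G_t/2, F, G]] = [[-64/9, 0, 0], [0, 2, -13/3], [0, -13/3, 178/9]]; det M1 = -11968/81
M2 = [[0, E_t/2, G_s/2], [E_t/2, E, F], [G_s/2, F, G]] = [[0, -8/3, 104/9], [-8/3, 2, -13/3], [104/9, -13/3, 178/9]]; det M2 = -11392/81
det M1 - det M2 = -64/9; K = -64/9 / (187/9)^2 = -576/34969

Answer: K = -576/34969


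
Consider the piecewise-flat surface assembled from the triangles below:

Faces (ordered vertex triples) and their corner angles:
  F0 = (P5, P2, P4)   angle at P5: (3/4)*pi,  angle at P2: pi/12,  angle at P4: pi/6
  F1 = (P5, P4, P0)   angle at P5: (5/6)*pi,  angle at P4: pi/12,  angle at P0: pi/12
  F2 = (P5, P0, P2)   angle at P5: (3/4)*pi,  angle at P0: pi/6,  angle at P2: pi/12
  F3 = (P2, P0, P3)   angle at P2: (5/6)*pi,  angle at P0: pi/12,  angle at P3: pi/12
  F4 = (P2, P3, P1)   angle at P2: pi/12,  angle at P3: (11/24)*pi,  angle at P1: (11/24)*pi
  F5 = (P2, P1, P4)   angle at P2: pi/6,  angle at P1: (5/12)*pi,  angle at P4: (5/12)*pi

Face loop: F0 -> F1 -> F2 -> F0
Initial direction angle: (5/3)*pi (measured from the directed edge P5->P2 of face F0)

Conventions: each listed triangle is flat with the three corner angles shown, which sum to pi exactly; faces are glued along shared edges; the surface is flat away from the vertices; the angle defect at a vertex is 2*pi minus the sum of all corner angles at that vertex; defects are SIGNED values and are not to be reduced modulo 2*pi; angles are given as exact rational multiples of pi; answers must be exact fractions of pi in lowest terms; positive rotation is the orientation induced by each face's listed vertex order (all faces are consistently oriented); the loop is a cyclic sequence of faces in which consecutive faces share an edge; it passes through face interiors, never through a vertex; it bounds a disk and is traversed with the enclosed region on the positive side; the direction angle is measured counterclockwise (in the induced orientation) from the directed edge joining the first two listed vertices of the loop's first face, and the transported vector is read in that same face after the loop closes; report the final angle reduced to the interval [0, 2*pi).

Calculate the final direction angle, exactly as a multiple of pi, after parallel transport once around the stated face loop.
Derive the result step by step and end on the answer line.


enclosed vertex P5: corner angles sum to (7/3)*pi, defect = 2*pi - (7/3)*pi = -pi/3
summing the enclosed defects onto the initial angle, mod 2*pi in the induced orientation:
final angle = (5/3)*pi - pi/3 = (4/3)*pi (mod 2*pi)

Answer: final direction angle = (4/3)*pi


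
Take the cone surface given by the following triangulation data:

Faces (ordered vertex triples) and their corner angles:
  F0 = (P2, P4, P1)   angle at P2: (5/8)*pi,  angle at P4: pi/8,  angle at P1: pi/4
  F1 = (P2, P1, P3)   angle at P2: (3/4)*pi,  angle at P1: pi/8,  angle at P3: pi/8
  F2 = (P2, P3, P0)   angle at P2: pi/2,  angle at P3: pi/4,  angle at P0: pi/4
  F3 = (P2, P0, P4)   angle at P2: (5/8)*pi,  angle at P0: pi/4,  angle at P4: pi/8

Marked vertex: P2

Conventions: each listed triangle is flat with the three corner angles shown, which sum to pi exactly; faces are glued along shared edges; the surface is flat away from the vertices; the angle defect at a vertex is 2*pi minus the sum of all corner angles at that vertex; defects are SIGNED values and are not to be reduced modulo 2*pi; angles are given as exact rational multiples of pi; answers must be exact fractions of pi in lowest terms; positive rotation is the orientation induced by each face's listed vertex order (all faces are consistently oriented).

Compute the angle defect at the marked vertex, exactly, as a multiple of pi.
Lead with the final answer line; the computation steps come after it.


Answer: defect(P2) = -pi/2

Sum of corner angles at P2: (5/2)*pi
defect = 2*pi - (5/2)*pi


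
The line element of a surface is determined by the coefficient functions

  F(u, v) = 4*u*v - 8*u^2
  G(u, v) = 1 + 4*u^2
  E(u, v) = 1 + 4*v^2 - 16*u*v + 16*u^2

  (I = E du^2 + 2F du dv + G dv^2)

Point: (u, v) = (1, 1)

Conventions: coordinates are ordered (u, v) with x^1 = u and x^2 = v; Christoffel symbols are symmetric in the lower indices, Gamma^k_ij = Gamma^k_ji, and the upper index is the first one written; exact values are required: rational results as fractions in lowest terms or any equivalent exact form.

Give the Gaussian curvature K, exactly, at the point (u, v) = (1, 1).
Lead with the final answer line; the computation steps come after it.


Answer: K = -4/81

E = 5, F = -4, G = 5, EG - F^2 = 9 at the point
E_u = 16, E_v = -8, F_u = -12, F_v = 4, G_u = 8, G_v = 0
E_vv = 8, F_uv = 4, G_uu = 8
The intrinsic route: Brioschi's K = (det M1 - det M2)/(EG - F^2)^2.
M1 = [[-E_vv/2 + F_uv - G_uu/2, E_u/2, F_u - E_v/2], [F_v - G_u/2, E, F], [G_v/2, F, G]] = [[-4, 8, -8], [0, 5, -4], [0, -4, 5]]; det M1 = -36
M2 = [[0, E_v/2, G_u/2], [E_v/2, E, F], [G_u/2, F, G]] = [[0, -4, 4], [-4, 5, -4], [4, -4, 5]]; det M2 = -32
det M1 - det M2 = -4; K = -4 / (9)^2 = -4/81


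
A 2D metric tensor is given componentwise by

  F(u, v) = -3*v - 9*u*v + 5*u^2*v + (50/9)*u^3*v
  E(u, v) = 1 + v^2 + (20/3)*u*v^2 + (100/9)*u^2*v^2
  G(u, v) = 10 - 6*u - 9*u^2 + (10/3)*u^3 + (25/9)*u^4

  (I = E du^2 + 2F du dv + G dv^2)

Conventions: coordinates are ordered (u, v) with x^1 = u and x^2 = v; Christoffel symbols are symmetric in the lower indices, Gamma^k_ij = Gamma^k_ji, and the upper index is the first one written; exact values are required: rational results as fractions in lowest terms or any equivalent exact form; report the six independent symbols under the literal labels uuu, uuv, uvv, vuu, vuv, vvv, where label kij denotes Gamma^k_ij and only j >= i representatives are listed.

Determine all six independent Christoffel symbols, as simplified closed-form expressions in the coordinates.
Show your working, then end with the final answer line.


E = 1 + v^2 + (20/3)*u*v^2 + (100/9)*u^2*v^2; F = -3*v - 9*u*v + 5*u^2*v + (50/9)*u^3*v; G = 10 - 6*u - 9*u^2 + (10/3)*u^3 + (25/9)*u^4
Gamma^k_ij = (1/2) g^{kl} (d_i g_jl + d_j g_il - d_l g_ij), with g^inv = (1/(EG-F^2)) [[G, -F], [-F, E]]
first partials: E_u = (20/3)*v^2 + (200/9)*u*v^2, E_v = 2*v + (40/3)*u*v + (200/9)*u^2*v, F_u = -9*v + 10*u*v + (50/3)*u^2*v, F_v = -3 - 9*u + 5*u^2 + (50/9)*u^3, G_u = -6 - 18*u + 10*u^2 + (100/9)*u^3, G_v = 0
D = EG - F^2 = 10 - 6*u + v^2 - 9*u^2 + (20/3)*u*v^2 + (10/3)*u^3 + (100/9)*u^2*v^2 + (25/9)*u^4
expanded: Gamma^u_uu = (G E_u - 2F F_u + F E_v)/(2D), Gamma^u_uv = (G E_v - F G_u)/(2D), Gamma^u_vv = (2G F_v - G G_u - F G_v)/(2D), Gamma^v_uu = (2E F_u - E E_v - F E_u)/(2D), Gamma^v_uv = (E G_u - F E_v)/(2D), Gamma^v_vv = (E G_v - 2F F_v + F G_u)/(2D); substitute and cancel common factors

Answer: Gamma_uuu = (100*u*v^2 + 30*v^2)/(25*u^4 + 30*u^3 + 100*u^2*v^2 - 81*u^2 + 60*u*v^2 - 54*u + 9*v^2 + 90), Gamma_uuv = (100*u^2*v + 60*u*v + 9*v)/(25*u^4 + 30*u^3 + 100*u^2*v^2 - 81*u^2 + 60*u*v^2 - 54*u + 9*v^2 + 90), Gamma_uvv = 0, Gamma_vuu = (50*u^2*v + 30*u*v - 90*v)/(25*u^4 + 30*u^3 + 100*u^2*v^2 - 81*u^2 + 60*u*v^2 - 54*u + 9*v^2 + 90), Gamma_vuv = (50*u^3 + 45*u^2 - 81*u - 27)/(25*u^4 + 30*u^3 + 100*u^2*v^2 - 81*u^2 + 60*u*v^2 - 54*u + 9*v^2 + 90), Gamma_vvv = 0


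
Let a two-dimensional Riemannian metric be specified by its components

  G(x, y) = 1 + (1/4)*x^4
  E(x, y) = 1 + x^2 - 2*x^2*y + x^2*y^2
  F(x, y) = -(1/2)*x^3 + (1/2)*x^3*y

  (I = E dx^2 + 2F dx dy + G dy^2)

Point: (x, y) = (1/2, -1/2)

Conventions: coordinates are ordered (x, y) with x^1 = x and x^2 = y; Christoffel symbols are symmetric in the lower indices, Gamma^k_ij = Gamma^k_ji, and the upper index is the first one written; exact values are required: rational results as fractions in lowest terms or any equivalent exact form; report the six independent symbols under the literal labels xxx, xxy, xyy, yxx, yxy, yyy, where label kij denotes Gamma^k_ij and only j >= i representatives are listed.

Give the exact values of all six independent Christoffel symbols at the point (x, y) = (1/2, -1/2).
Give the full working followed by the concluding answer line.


E = 25/16, F = -3/32, G = 65/64 at the point
E_x = 9/4, E_y = -3/4, F_x = -9/16, F_y = 1/16, G_x = 1/8, G_y = 0
EG - F^2 = 101/64;  g^inv = (64/101) * [[65/64, 3/32], [3/32, 25/16]]
first-kind symbols [ij,l] = (1/2)(d_i g_jl + d_j g_il - d_l g_ij): [xx,x] = E_x/2 = 9/8, [xx,y] = F_x - E_y/2 = -3/16, [xy,x] = E_y/2 = -3/8, [xy,y] = G_x/2 = 1/16, [yy,x] = F_y - G_x/2 = 0, [yy,y] = G_y/2 = 0
Gamma^x_ij = (G*[ij,x] - F*[ij,y])/(EG - F^2), Gamma^y_ij = (E*[ij,y] - F*[ij,x])/(EG - F^2)

Answer: Gamma_xxx = 72/101, Gamma_xxy = -24/101, Gamma_xyy = 0, Gamma_yxx = -12/101, Gamma_yxy = 4/101, Gamma_yyy = 0


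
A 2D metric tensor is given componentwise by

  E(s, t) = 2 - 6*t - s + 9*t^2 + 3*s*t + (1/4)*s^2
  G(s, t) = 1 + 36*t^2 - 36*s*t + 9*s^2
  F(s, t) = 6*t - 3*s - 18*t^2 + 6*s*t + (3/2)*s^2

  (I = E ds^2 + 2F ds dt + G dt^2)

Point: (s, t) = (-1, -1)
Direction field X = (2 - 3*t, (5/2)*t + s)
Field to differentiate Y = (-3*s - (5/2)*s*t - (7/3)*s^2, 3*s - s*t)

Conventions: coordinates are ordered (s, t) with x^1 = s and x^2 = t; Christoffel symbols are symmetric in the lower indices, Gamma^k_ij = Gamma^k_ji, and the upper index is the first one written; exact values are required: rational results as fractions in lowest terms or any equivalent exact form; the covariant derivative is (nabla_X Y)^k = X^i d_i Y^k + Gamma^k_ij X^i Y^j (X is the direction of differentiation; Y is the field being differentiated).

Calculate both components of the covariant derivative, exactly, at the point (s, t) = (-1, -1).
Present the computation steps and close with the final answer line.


E = 85/4, F = -27/2, G = 10 at the point
E_s = -9/2, E_t = -27, F_s = -12, F_t = 36, G_s = 18, G_t = -36
EG - F^2 = 121/4;  g^inv = (4/121) * [[10, 27/2], [27/2, 85/4]]
first-kind symbols [ij,l] = (1/2)(d_i g_jl + d_j g_il - d_l g_ij): [ss,s] = E_s/2 = -9/4, [ss,t] = F_s - E_t/2 = 3/2, [st,s] = E_t/2 = -27/2, [st,t] = G_s/2 = 9, [tt,s] = F_t - G_s/2 = 27, [tt,t] = G_t/2 = -18
Gamma^s_ij = (G*[ij,s] - F*[ij,t])/(EG - F^2), Gamma^t_ij = (E*[ij,t] - F*[ij,s])/(EG - F^2)
Gamma_sss = -9/121, Gamma_sst = -54/121, Gamma_stt = 108/121, Gamma_tss = 6/121, Gamma_tst = 36/121, Gamma_ttt = -72/121
X = (5, -7/2), Y = (-11/6, -4) at the point

Answer: (nabla_X Y)^s = 45481/1452, (nabla_X Y)^t = 889/242


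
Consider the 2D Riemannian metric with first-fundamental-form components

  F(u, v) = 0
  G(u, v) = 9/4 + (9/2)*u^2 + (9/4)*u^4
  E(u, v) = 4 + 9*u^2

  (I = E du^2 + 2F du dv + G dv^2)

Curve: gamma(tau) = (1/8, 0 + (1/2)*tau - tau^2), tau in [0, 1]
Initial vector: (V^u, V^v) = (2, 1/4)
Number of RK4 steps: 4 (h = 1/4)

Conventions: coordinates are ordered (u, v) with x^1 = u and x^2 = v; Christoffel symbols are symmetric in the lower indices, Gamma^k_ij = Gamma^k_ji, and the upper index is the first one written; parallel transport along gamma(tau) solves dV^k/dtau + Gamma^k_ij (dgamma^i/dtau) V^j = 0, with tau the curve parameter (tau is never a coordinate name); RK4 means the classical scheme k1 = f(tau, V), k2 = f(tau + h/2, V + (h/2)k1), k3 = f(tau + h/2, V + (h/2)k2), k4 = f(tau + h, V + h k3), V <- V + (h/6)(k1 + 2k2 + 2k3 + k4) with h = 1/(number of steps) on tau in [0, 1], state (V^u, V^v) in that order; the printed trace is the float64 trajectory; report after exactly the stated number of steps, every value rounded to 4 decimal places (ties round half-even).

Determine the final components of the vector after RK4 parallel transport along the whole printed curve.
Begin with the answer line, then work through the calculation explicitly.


Answer: V^u = 1.9743, V^v = 0.4947

gamma'(tau) = (0, 1/2 - 2*tau); f(tau, V)^k = -Gamma^k_ij(gamma(tau)) gamma'^i(tau) V^j; h = 1/4; intermediate values shown to 6 dp
curve data and Christoffel symbols at the stage parameters:
  tau = 0.000000: gamma = (0.125000, 0.000000), gamma' = (0.000000, 0.500000); Gamma_uuu = 0.271698, Gamma_uuv = 0.000000, Gamma_uvv = -0.137972, Gamma_vuu = 0.000000, Gamma_vuv = 0.246154, Gamma_vvv = 0.000000
  tau = 0.125000: gamma = (0.125000, 0.046875), gamma' = (0.000000, 0.250000); Gamma_uuu = 0.271698, Gamma_uuv = 0.000000, Gamma_uvv = -0.137972, Gamma_vuu = 0.000000, Gamma_vuv = 0.246154, Gamma_vvv = 0.000000
  tau = 0.250000: gamma = (0.125000, 0.062500), gamma' = (0.000000, 0.000000); Gamma_uuu = 0.271698, Gamma_uuv = 0.000000, Gamma_uvv = -0.137972, Gamma_vuu = 0.000000, Gamma_vuv = 0.246154, Gamma_vvv = 0.000000
  tau = 0.375000: gamma = (0.125000, 0.046875), gamma' = (0.000000, -0.250000); Gamma_uuu = 0.271698, Gamma_uuv = 0.000000, Gamma_uvv = -0.137972, Gamma_vuu = 0.000000, Gamma_vuv = 0.246154, Gamma_vvv = 0.000000
  tau = 0.500000: gamma = (0.125000, 0.000000), gamma' = (0.000000, -0.500000); Gamma_uuu = 0.271698, Gamma_uuv = 0.000000, Gamma_uvv = -0.137972, Gamma_vuu = 0.000000, Gamma_vuv = 0.246154, Gamma_vvv = 0.000000
  tau = 0.625000: gamma = (0.125000, -0.078125), gamma' = (0.000000, -0.750000); Gamma_uuu = 0.271698, Gamma_uuv = 0.000000, Gamma_uvv = -0.137972, Gamma_vuu = 0.000000, Gamma_vuv = 0.246154, Gamma_vvv = 0.000000
  tau = 0.750000: gamma = (0.125000, -0.187500), gamma' = (0.000000, -1.000000); Gamma_uuu = 0.271698, Gamma_uuv = 0.000000, Gamma_uvv = -0.137972, Gamma_vuu = 0.000000, Gamma_vuv = 0.246154, Gamma_vvv = 0.000000
  tau = 0.875000: gamma = (0.125000, -0.328125), gamma' = (0.000000, -1.250000); Gamma_uuu = 0.271698, Gamma_uuv = 0.000000, Gamma_uvv = -0.137972, Gamma_vuu = 0.000000, Gamma_vuv = 0.246154, Gamma_vvv = 0.000000
  tau = 1.000000: gamma = (0.125000, -0.500000), gamma' = (0.000000, -1.500000); Gamma_uuu = 0.271698, Gamma_uuv = 0.000000, Gamma_uvv = -0.137972, Gamma_vuu = 0.000000, Gamma_vuv = 0.246154, Gamma_vvv = 0.000000
step 0: V^u = 2.0000, V^v = 0.2500
step 1: k1 = (0.017246, -0.246154), k2 = (0.007562, -0.123210), k3 = (0.008092, -0.123135), k4 = (0.000000, 0.000000); V <- V + (h/6)(k1 + 2k2 + 2k3 + k4): V^u = 2.0020, V^v = 0.2192
step 2: k1 = (0.000000, 0.000000), k2 = (-0.007561, 0.123201), k3 = (-0.008093, 0.123143), k4 = (-0.017247, 0.246154); V <- V + (h/6)(k1 + 2k2 + 2k3 + k4): V^u = 2.0000, V^v = 0.2500
step 3: k1 = (-0.017246, 0.246154), k2 = (-0.029054, 0.368833), k3 = (-0.030640, 0.368560), k4 = (-0.047206, 0.490422); V <- V + (h/6)(k1 + 2k2 + 2k3 + k4): V^u = 1.9923, V^v = 0.3421
step 4: k1 = (-0.047206, 0.490422), k2 = (-0.069580, 0.611212), k3 = (-0.072184, 0.610352), k4 = (-0.102388, 0.728970); V <- V + (h/6)(k1 + 2k2 + 2k3 + k4): V^u = 1.9743, V^v = 0.4947


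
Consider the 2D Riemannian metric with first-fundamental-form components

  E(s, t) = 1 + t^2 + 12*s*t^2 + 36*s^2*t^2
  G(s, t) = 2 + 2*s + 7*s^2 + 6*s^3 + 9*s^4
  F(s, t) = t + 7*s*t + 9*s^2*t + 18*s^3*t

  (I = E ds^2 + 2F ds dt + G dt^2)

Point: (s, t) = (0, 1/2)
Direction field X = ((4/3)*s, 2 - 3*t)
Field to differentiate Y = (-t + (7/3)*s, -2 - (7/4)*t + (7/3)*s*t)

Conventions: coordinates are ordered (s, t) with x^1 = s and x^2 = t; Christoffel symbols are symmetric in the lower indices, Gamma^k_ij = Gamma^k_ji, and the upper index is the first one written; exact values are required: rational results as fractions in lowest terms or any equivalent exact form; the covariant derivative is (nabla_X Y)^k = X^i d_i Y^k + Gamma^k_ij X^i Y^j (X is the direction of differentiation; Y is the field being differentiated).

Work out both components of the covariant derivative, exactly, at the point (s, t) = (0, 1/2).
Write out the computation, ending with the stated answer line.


E = 5/4, F = 1/2, G = 2 at the point
E_s = 3, E_t = 1, F_s = 7/2, F_t = 1, G_s = 2, G_t = 0
EG - F^2 = 9/4;  g^inv = (4/9) * [[2, -1/2], [-1/2, 5/4]]
first-kind symbols [ij,l] = (1/2)(d_i g_jl + d_j g_il - d_l g_ij): [ss,s] = E_s/2 = 3/2, [ss,t] = F_s - E_t/2 = 3, [st,s] = E_t/2 = 1/2, [st,t] = G_s/2 = 1, [tt,s] = F_t - G_s/2 = 0, [tt,t] = G_t/2 = 0
Gamma^s_ij = (G*[ij,s] - F*[ij,t])/(EG - F^2), Gamma^t_ij = (E*[ij,t] - F*[ij,s])/(EG - F^2)
Gamma_sss = 2/3, Gamma_sst = 2/9, Gamma_stt = 0, Gamma_tss = 4/3, Gamma_tst = 4/9, Gamma_ttt = 0
X = (0, 1/2), Y = (-1/2, -23/8) at the point

Answer: (nabla_X Y)^s = -5/9, (nabla_X Y)^t = -71/72


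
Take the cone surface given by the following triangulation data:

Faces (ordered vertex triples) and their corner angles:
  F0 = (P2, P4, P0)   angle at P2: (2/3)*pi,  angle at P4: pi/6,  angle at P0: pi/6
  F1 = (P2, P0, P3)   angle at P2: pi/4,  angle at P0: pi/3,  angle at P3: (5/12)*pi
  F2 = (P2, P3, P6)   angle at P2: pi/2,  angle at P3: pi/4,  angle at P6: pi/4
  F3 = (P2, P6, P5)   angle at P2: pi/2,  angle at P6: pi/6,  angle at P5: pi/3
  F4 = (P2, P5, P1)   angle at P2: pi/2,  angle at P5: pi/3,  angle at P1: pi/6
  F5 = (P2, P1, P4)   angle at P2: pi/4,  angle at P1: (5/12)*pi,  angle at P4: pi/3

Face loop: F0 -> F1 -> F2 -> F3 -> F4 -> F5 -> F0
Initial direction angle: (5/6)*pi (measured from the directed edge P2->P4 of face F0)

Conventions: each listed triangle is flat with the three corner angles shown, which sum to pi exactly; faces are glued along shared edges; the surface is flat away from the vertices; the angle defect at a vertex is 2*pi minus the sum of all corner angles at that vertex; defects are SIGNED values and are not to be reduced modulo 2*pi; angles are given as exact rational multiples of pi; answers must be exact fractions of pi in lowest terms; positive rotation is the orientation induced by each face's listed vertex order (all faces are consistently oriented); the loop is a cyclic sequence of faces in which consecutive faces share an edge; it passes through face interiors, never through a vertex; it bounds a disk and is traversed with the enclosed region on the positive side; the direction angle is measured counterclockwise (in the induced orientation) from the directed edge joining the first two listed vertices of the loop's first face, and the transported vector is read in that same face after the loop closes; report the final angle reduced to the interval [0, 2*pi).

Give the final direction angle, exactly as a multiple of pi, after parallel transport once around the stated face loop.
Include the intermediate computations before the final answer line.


enclosed vertex P2: corner angles sum to (8/3)*pi, defect = 2*pi - (8/3)*pi = (-2/3)*pi
adding the enclosed defects to the starting angle (mod 2*pi, induced orientation) gives the holonomy
final angle = (5/6)*pi - (2/3)*pi = pi/6 (mod 2*pi)

Answer: final direction angle = pi/6
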